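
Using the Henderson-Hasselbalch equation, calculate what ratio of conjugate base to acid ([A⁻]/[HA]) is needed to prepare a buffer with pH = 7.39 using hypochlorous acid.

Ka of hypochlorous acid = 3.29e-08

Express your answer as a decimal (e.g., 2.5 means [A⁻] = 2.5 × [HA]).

pKa = -log(3.29e-08) = 7.4828. pH = pKa + log([A⁻]/[HA]), so log([A⁻]/[HA]) = pH − pKa = 7.39 − 7.4828 = -0.0928. [A⁻]/[HA] = 10^(-0.0928) = 0.808

[A⁻]/[HA] = 0.808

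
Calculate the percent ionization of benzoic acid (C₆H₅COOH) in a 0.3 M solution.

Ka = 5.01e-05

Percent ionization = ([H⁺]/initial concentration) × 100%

Using Ka equilibrium: x² + Ka×x - Ka×C = 0. Solving: [H⁺] = 3.8519e-03. Percent = (3.8519e-03/0.3) × 100

Percent ionization = 1.28%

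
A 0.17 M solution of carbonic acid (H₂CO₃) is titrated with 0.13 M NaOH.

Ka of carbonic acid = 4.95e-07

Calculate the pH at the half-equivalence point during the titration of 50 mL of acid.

At half-equivalence [HA] = [A⁻], so Henderson-Hasselbalch gives pH = pKa = -log(4.95e-07) = 6.31.

pH = pKa = 6.31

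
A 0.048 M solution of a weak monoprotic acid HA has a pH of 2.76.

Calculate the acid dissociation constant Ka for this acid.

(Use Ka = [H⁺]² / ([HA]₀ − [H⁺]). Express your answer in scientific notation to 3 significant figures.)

[H⁺] = 10^(−pH) = 10^(−2.76) = 1.738e-03 M. For HA ⇌ H⁺ + A⁻, Ka = [H⁺][A⁻]/[HA] = [H⁺]² / ([HA]₀ − [H⁺]) = (1.738e-03)² / (0.048 − 1.738e-03) = 6.53e-05.

K_a = 6.53e-05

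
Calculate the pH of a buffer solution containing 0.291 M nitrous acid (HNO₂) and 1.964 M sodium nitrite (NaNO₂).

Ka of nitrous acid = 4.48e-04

pKa = -log(4.48e-04) = 3.35. pH = pKa + log([A⁻]/[HA]) = 3.35 + log(1.964/0.291)

pH = 4.18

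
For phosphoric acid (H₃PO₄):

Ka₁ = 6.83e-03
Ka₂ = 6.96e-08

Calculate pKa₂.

pKa₂ = -log(Ka₂) = -log(6.96e-08) = 7.16.

pK_{a2} = 7.16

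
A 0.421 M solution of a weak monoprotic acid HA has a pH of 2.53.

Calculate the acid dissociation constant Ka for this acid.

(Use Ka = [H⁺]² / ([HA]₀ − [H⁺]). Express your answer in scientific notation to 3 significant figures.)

[H⁺] = 10^(−pH) = 10^(−2.53) = 2.951e-03 M. For HA ⇌ H⁺ + A⁻, Ka = [H⁺][A⁻]/[HA] = [H⁺]² / ([HA]₀ − [H⁺]) = (2.951e-03)² / (0.421 − 2.951e-03) = 2.08e-05.

K_a = 2.08e-05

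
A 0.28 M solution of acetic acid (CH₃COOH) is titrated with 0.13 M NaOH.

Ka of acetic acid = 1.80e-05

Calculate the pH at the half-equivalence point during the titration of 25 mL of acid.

At half-equivalence [HA] = [A⁻], so Henderson-Hasselbalch gives pH = pKa = -log(1.80e-05) = 4.74.

pH = pKa = 4.74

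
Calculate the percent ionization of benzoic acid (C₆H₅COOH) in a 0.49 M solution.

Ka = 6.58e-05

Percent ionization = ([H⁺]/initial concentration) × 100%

Using Ka equilibrium: x² + Ka×x - Ka×C = 0. Solving: [H⁺] = 5.6454e-03. Percent = (5.6454e-03/0.49) × 100

Percent ionization = 1.15%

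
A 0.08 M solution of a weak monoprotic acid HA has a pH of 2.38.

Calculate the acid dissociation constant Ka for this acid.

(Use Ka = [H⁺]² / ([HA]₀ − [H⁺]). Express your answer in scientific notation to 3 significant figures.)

[H⁺] = 10^(−pH) = 10^(−2.38) = 4.169e-03 M. For HA ⇌ H⁺ + A⁻, Ka = [H⁺][A⁻]/[HA] = [H⁺]² / ([HA]₀ − [H⁺]) = (4.169e-03)² / (0.08 − 4.169e-03) = 2.29e-04.

K_a = 2.29e-04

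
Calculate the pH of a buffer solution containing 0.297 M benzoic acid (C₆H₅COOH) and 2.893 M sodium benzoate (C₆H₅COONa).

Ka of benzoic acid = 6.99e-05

pKa = -log(6.99e-05) = 4.16. pH = pKa + log([A⁻]/[HA]) = 4.16 + log(2.893/0.297)

pH = 5.14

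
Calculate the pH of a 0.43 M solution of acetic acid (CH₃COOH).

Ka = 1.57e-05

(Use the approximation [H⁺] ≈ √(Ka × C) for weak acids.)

[H⁺] = √(Ka × C) = √(1.57e-05 × 0.43) = 2.5983e-03. pH = -log(2.5983e-03)

pH = 2.59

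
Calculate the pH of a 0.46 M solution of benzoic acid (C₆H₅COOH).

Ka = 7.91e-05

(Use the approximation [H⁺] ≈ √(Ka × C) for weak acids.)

[H⁺] = √(Ka × C) = √(7.91e-05 × 0.46) = 6.0321e-03. pH = -log(6.0321e-03)

pH = 2.22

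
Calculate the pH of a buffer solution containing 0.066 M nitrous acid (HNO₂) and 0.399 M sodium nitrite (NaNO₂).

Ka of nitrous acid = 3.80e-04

pKa = -log(3.80e-04) = 3.42. pH = pKa + log([A⁻]/[HA]) = 3.42 + log(0.399/0.066)

pH = 4.20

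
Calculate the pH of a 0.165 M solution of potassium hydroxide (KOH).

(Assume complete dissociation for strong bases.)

[OH⁻] = 0.165 M for strong base. pOH = -log[OH⁻] = 0.78, pH = 14 - pOH

pH = 13.22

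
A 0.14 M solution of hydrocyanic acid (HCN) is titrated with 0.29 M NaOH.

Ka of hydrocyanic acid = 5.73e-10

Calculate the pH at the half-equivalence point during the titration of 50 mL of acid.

At half-equivalence [HA] = [A⁻], so Henderson-Hasselbalch gives pH = pKa = -log(5.73e-10) = 9.24.

pH = pKa = 9.24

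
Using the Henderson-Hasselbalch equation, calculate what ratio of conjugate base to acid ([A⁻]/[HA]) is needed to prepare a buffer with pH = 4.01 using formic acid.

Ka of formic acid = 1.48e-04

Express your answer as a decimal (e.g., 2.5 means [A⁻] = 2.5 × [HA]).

pKa = -log(1.48e-04) = 3.8297. pH = pKa + log([A⁻]/[HA]), so log([A⁻]/[HA]) = pH − pKa = 4.01 − 3.8297 = 0.1803. [A⁻]/[HA] = 10^(0.1803) = 1.51

[A⁻]/[HA] = 1.51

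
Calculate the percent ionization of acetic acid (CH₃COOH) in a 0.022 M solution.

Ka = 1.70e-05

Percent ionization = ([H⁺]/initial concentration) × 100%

Using Ka equilibrium: x² + Ka×x - Ka×C = 0. Solving: [H⁺] = 6.0311e-04. Percent = (6.0311e-04/0.022) × 100

Percent ionization = 2.74%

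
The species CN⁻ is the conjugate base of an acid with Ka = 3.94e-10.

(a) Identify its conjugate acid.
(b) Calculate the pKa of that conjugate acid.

(a) The conjugate acid is formed by adding one H⁺ to CN⁻, giving HCN. (b) pKa = -log(Ka) = -log(3.94e-10) = 9.40.

Conjugate acid: HCN; pK_a = 9.40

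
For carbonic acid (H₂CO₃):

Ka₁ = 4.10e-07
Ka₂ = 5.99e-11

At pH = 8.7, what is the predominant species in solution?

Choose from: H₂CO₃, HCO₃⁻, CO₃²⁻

pKa₁ = 6.39, pKa₂ = 10.22. For a polyprotic acid the predominant species crosses at each pKa: below pKa_n the protonated form dominates, above it the deprotonated form does. At pH = 8.7, the predominant species is HCO₃⁻.

HCO₃⁻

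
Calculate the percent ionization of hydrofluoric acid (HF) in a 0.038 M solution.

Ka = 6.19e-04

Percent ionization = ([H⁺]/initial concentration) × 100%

Using Ka equilibrium: x² + Ka×x - Ka×C = 0. Solving: [H⁺] = 4.5503e-03. Percent = (4.5503e-03/0.038) × 100

Percent ionization = 12%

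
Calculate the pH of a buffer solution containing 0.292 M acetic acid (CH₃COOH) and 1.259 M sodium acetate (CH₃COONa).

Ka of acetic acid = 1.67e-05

pKa = -log(1.67e-05) = 4.78. pH = pKa + log([A⁻]/[HA]) = 4.78 + log(1.259/0.292)

pH = 5.41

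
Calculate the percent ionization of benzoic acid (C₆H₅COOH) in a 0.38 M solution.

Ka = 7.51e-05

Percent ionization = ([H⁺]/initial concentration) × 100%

Using Ka equilibrium: x² + Ka×x - Ka×C = 0. Solving: [H⁺] = 5.3047e-03. Percent = (5.3047e-03/0.38) × 100

Percent ionization = 1.4%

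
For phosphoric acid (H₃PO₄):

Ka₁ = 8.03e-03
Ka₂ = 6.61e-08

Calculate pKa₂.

pKa₂ = -log(Ka₂) = -log(6.61e-08) = 7.18.

pK_{a2} = 7.18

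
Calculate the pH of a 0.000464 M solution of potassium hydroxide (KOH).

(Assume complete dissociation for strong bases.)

[OH⁻] = 0.000464 M for strong base. pOH = -log[OH⁻] = 3.33, pH = 14 - pOH

pH = 10.67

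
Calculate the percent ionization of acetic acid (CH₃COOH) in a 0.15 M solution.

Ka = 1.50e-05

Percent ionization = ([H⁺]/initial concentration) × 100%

Using Ka equilibrium: x² + Ka×x - Ka×C = 0. Solving: [H⁺] = 1.4925e-03. Percent = (1.4925e-03/0.15) × 100

Percent ionization = 0.995%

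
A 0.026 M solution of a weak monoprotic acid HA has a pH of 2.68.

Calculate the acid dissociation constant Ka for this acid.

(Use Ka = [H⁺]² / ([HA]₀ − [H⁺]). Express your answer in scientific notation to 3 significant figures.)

[H⁺] = 10^(−pH) = 10^(−2.68) = 2.089e-03 M. For HA ⇌ H⁺ + A⁻, Ka = [H⁺][A⁻]/[HA] = [H⁺]² / ([HA]₀ − [H⁺]) = (2.089e-03)² / (0.026 − 2.089e-03) = 1.83e-04.

K_a = 1.83e-04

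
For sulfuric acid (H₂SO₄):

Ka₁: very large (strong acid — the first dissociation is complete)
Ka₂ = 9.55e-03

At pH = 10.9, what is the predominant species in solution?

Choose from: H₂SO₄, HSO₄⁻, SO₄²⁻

The first dissociation is complete, so H₂SO₄ itself is never the predominant species in water; pKa₂ = -log(9.55e-03) = 2.02. For a polyprotic acid the predominant species crosses at each pKa: below pKa_n the protonated form dominates, above it the deprotonated form does. At pH = 10.9, the predominant species is SO₄²⁻.

SO₄²⁻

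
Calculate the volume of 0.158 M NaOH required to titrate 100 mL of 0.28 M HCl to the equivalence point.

At equivalence: moles acid = moles base. moles HCl = 0.28 × 100/1000 = 0.028 mol. V_base = moles / 0.158 × 1000 = 177.2 mL.

V_{base} = 177.2 mL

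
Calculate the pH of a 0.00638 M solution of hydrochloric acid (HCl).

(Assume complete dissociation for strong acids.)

[H⁺] = 0.00638 M for strong acid. pH = -log[H⁺] = -log(0.00638)

pH = 2.20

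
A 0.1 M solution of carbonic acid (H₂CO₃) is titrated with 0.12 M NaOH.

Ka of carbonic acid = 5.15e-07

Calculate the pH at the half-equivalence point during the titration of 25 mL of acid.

At half-equivalence [HA] = [A⁻], so Henderson-Hasselbalch gives pH = pKa = -log(5.15e-07) = 6.29.

pH = pKa = 6.29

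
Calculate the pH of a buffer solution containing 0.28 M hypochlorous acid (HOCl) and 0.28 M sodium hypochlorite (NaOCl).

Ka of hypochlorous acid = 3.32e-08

pKa = -log(3.32e-08) = 7.48. pH = pKa + log([A⁻]/[HA]) = 7.48 + log(0.28/0.28)

pH = 7.48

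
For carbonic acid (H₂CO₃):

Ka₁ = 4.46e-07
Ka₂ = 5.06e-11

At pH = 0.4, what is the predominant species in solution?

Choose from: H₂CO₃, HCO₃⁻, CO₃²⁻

pKa₁ = 6.35, pKa₂ = 10.30. For a polyprotic acid the predominant species crosses at each pKa: below pKa_n the protonated form dominates, above it the deprotonated form does. At pH = 0.4, the predominant species is H₂CO₃.

H₂CO₃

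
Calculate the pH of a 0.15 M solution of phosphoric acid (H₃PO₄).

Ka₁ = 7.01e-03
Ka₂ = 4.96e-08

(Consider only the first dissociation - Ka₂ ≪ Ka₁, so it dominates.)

First dissociation dominates. From Ka₁ = [H⁺][HA⁻]/[H₂A], x² + Ka₁·x − Ka₁·C = 0 with C = 0.15 M and Ka₁ = 7.01e-03. Solving: [H⁺] = (−Ka₁ + √(Ka₁² + 4·Ka₁·C)) / 2 = 2.9111e-02 M. pH = -log(2.9111e-02) = 1.54.

pH = 1.54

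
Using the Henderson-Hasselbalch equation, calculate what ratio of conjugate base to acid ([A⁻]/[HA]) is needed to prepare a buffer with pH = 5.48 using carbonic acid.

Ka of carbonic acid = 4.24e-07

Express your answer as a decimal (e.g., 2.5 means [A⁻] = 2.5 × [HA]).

pKa = -log(4.24e-07) = 6.3726. pH = pKa + log([A⁻]/[HA]), so log([A⁻]/[HA]) = pH − pKa = 5.48 − 6.3726 = -0.8926. [A⁻]/[HA] = 10^(-0.8926) = 0.128

[A⁻]/[HA] = 0.128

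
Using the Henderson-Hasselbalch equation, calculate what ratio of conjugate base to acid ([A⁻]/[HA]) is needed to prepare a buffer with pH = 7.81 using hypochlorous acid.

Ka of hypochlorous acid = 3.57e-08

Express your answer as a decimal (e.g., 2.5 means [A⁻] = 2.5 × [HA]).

pKa = -log(3.57e-08) = 7.4473. pH = pKa + log([A⁻]/[HA]), so log([A⁻]/[HA]) = pH − pKa = 7.81 − 7.4473 = 0.3627. [A⁻]/[HA] = 10^(0.3627) = 2.30

[A⁻]/[HA] = 2.30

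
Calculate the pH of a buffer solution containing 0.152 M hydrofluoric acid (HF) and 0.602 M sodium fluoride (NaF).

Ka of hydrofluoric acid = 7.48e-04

pKa = -log(7.48e-04) = 3.13. pH = pKa + log([A⁻]/[HA]) = 3.13 + log(0.602/0.152)

pH = 3.72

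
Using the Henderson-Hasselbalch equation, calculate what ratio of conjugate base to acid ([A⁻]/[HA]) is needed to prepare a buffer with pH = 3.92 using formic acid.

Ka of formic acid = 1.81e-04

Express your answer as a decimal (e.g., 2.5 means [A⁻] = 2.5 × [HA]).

pKa = -log(1.81e-04) = 3.7423. pH = pKa + log([A⁻]/[HA]), so log([A⁻]/[HA]) = pH − pKa = 3.92 − 3.7423 = 0.1777. [A⁻]/[HA] = 10^(0.1777) = 1.51

[A⁻]/[HA] = 1.51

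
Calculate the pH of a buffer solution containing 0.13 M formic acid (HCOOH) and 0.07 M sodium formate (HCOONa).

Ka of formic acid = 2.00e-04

pKa = -log(2.00e-04) = 3.70. pH = pKa + log([A⁻]/[HA]) = 3.70 + log(0.07/0.13)

pH = 3.43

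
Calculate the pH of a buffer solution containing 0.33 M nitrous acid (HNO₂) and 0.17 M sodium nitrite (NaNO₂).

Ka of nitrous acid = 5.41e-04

pKa = -log(5.41e-04) = 3.27. pH = pKa + log([A⁻]/[HA]) = 3.27 + log(0.17/0.33)

pH = 2.98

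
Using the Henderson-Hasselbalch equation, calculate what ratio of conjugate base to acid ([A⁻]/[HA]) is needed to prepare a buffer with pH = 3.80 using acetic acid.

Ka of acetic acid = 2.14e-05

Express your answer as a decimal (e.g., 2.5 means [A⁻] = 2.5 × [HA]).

pKa = -log(2.14e-05) = 4.6696. pH = pKa + log([A⁻]/[HA]), so log([A⁻]/[HA]) = pH − pKa = 3.80 − 4.6696 = -0.8696. [A⁻]/[HA] = 10^(-0.8696) = 0.135

[A⁻]/[HA] = 0.135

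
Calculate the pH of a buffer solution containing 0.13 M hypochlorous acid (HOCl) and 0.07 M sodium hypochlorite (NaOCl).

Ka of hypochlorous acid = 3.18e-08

pKa = -log(3.18e-08) = 7.50. pH = pKa + log([A⁻]/[HA]) = 7.50 + log(0.07/0.13)

pH = 7.23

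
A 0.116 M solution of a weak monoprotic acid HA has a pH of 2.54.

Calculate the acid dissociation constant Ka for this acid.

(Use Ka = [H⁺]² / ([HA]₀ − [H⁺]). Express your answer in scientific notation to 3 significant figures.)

[H⁺] = 10^(−pH) = 10^(−2.54) = 2.884e-03 M. For HA ⇌ H⁺ + A⁻, Ka = [H⁺][A⁻]/[HA] = [H⁺]² / ([HA]₀ − [H⁺]) = (2.884e-03)² / (0.116 − 2.884e-03) = 7.35e-05.

K_a = 7.35e-05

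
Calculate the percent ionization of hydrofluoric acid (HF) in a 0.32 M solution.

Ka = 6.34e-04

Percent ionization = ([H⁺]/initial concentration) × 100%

Using Ka equilibrium: x² + Ka×x - Ka×C = 0. Solving: [H⁺] = 1.3930e-02. Percent = (1.3930e-02/0.32) × 100

Percent ionization = 4.35%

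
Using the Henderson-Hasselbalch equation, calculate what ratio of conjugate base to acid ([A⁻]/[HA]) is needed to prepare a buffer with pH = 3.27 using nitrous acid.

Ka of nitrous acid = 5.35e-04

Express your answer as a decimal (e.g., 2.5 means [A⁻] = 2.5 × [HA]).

pKa = -log(5.35e-04) = 3.2716. pH = pKa + log([A⁻]/[HA]), so log([A⁻]/[HA]) = pH − pKa = 3.27 − 3.2716 = -0.0016. [A⁻]/[HA] = 10^(-0.0016) = 0.996

[A⁻]/[HA] = 0.996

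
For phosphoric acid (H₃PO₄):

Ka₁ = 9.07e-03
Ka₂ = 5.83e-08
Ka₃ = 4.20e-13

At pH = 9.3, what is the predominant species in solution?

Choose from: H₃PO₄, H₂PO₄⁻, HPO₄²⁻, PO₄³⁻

pKa₁ = 2.04, pKa₂ = 7.23, pKa₃ = 12.38. For a polyprotic acid the predominant species crosses at each pKa: below pKa_n the protonated form dominates, above it the deprotonated form does. At pH = 9.3, the predominant species is HPO₄²⁻.

HPO₄²⁻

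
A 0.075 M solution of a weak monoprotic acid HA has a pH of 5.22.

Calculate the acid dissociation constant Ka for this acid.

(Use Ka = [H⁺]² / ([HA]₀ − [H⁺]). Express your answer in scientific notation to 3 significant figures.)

[H⁺] = 10^(−pH) = 10^(−5.22) = 6.026e-06 M. For HA ⇌ H⁺ + A⁻, Ka = [H⁺][A⁻]/[HA] = [H⁺]² / ([HA]₀ − [H⁺]) = (6.026e-06)² / (0.075 − 6.026e-06) = 4.84e-10.

K_a = 4.84e-10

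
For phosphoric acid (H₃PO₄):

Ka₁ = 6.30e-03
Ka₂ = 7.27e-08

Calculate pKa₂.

pKa₂ = -log(Ka₂) = -log(7.27e-08) = 7.14.

pK_{a2} = 7.14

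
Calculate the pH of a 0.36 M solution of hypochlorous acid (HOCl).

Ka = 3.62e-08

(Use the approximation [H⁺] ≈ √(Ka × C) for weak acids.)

[H⁺] = √(Ka × C) = √(3.62e-08 × 0.36) = 1.1416e-04. pH = -log(1.1416e-04)

pH = 3.94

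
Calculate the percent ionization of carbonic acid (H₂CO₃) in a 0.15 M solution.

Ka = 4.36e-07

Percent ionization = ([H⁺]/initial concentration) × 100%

Using Ka equilibrium: x² + Ka×x - Ka×C = 0. Solving: [H⁺] = 2.5552e-04. Percent = (2.5552e-04/0.15) × 100

Percent ionization = 0.17%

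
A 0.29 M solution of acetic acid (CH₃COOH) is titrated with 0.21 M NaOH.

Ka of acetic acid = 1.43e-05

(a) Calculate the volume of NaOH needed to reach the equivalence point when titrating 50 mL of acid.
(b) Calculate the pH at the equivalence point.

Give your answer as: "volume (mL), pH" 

moles acid = 0.29 × 50/1000 = 0.0145 mol; V_base = moles/0.21 × 1000 = 69.0 mL. At equivalence only the conjugate base is present: [A⁻] = 0.0145/0.119 = 1.2180e-01 M. Kb = Kw/Ka = 6.99e-10; [OH⁻] = √(Kb × [A⁻]) = 9.2290e-06; pOH = 5.03; pH = 14 - pOH = 8.97.

V = 69.0 mL, pH = 8.97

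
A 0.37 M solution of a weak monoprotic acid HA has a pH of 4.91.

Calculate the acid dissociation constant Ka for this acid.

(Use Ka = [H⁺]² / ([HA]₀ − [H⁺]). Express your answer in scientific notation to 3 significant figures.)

[H⁺] = 10^(−pH) = 10^(−4.91) = 1.230e-05 M. For HA ⇌ H⁺ + A⁻, Ka = [H⁺][A⁻]/[HA] = [H⁺]² / ([HA]₀ − [H⁺]) = (1.230e-05)² / (0.37 − 1.230e-05) = 4.09e-10.

K_a = 4.09e-10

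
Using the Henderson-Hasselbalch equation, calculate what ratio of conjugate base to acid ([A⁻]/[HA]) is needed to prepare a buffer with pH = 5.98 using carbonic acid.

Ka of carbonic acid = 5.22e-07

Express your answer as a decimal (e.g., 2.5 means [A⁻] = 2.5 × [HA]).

pKa = -log(5.22e-07) = 6.2823. pH = pKa + log([A⁻]/[HA]), so log([A⁻]/[HA]) = pH − pKa = 5.98 − 6.2823 = -0.3023. [A⁻]/[HA] = 10^(-0.3023) = 0.499

[A⁻]/[HA] = 0.499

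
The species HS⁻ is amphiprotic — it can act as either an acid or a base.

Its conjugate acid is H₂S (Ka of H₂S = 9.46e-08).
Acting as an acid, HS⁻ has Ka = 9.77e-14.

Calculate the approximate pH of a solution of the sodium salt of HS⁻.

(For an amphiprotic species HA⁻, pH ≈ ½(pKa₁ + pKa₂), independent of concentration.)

pKa₁ = -log(9.46e-08) = 7.02; pKa₂ = -log(9.77e-14) = 13.01. For an amphiprotic species, pH ≈ ½(pKa₁ + pKa₂) = ½(7.02 + 13.01) = 10.02.

pH = 10.02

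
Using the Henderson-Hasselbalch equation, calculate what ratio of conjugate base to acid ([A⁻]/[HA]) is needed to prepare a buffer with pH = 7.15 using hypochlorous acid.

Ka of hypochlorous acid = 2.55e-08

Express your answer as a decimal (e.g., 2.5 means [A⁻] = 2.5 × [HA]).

pKa = -log(2.55e-08) = 7.5935. pH = pKa + log([A⁻]/[HA]), so log([A⁻]/[HA]) = pH − pKa = 7.15 − 7.5935 = -0.4435. [A⁻]/[HA] = 10^(-0.4435) = 0.360

[A⁻]/[HA] = 0.360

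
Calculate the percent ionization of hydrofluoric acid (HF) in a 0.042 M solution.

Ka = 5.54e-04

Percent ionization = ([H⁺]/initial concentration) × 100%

Using Ka equilibrium: x² + Ka×x - Ka×C = 0. Solving: [H⁺] = 4.5546e-03. Percent = (4.5546e-03/0.042) × 100

Percent ionization = 10.8%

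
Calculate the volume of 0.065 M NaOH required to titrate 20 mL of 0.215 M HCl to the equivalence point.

At equivalence: moles acid = moles base. moles HCl = 0.215 × 20/1000 = 0.0043 mol. V_base = moles / 0.065 × 1000 = 66.2 mL.

V_{base} = 66.2 mL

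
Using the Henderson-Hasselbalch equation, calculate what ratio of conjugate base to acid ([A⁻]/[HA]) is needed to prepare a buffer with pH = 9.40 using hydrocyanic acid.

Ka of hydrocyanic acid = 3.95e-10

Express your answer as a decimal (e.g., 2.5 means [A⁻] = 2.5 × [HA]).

pKa = -log(3.95e-10) = 9.4034. pH = pKa + log([A⁻]/[HA]), so log([A⁻]/[HA]) = pH − pKa = 9.40 − 9.4034 = -0.0034. [A⁻]/[HA] = 10^(-0.0034) = 0.992

[A⁻]/[HA] = 0.992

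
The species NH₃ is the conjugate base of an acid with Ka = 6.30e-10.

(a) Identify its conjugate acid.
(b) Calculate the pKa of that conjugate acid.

(a) The conjugate acid is formed by adding one H⁺ to NH₃, giving NH₄⁺. (b) pKa = -log(Ka) = -log(6.30e-10) = 9.20.

Conjugate acid: NH₄⁺; pK_a = 9.20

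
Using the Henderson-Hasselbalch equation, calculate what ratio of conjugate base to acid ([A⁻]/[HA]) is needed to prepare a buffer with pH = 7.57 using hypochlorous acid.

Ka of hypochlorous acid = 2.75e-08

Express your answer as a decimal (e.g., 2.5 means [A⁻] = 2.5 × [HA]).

pKa = -log(2.75e-08) = 7.5607. pH = pKa + log([A⁻]/[HA]), so log([A⁻]/[HA]) = pH − pKa = 7.57 − 7.5607 = 0.0093. [A⁻]/[HA] = 10^(0.0093) = 1.02

[A⁻]/[HA] = 1.02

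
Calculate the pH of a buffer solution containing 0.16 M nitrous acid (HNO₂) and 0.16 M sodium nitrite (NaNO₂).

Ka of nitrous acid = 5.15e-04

pKa = -log(5.15e-04) = 3.29. pH = pKa + log([A⁻]/[HA]) = 3.29 + log(0.16/0.16)

pH = 3.29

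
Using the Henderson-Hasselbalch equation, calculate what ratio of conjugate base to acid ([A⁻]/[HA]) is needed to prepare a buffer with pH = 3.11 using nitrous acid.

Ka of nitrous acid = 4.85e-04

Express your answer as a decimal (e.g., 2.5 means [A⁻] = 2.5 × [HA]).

pKa = -log(4.85e-04) = 3.3143. pH = pKa + log([A⁻]/[HA]), so log([A⁻]/[HA]) = pH − pKa = 3.11 − 3.3143 = -0.2043. [A⁻]/[HA] = 10^(-0.2043) = 0.625

[A⁻]/[HA] = 0.625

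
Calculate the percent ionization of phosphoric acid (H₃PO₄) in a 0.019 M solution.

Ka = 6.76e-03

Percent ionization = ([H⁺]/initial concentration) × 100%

Using Ka equilibrium: x² + Ka×x - Ka×C = 0. Solving: [H⁺] = 8.4464e-03. Percent = (8.4464e-03/0.019) × 100

Percent ionization = 44.5%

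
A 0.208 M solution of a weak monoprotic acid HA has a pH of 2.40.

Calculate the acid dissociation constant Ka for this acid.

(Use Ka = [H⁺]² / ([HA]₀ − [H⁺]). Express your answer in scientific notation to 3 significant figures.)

[H⁺] = 10^(−pH) = 10^(−2.40) = 3.981e-03 M. For HA ⇌ H⁺ + A⁻, Ka = [H⁺][A⁻]/[HA] = [H⁺]² / ([HA]₀ − [H⁺]) = (3.981e-03)² / (0.208 − 3.981e-03) = 7.77e-05.

K_a = 7.77e-05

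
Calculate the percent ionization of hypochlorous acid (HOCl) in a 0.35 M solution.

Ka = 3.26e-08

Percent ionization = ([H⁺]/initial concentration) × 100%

Using Ka equilibrium: x² + Ka×x - Ka×C = 0. Solving: [H⁺] = 1.0680e-04. Percent = (1.0680e-04/0.35) × 100

Percent ionization = 0.0305%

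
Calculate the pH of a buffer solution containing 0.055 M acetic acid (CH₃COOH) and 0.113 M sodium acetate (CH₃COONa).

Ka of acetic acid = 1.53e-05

pKa = -log(1.53e-05) = 4.82. pH = pKa + log([A⁻]/[HA]) = 4.82 + log(0.113/0.055)

pH = 5.13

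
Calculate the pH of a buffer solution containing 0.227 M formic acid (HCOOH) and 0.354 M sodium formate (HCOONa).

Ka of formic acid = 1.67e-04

pKa = -log(1.67e-04) = 3.78. pH = pKa + log([A⁻]/[HA]) = 3.78 + log(0.354/0.227)

pH = 3.97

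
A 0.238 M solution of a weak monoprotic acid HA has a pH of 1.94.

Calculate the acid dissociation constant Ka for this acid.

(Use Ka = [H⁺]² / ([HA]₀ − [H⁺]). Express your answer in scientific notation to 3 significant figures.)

[H⁺] = 10^(−pH) = 10^(−1.94) = 1.148e-02 M. For HA ⇌ H⁺ + A⁻, Ka = [H⁺][A⁻]/[HA] = [H⁺]² / ([HA]₀ − [H⁺]) = (1.148e-02)² / (0.238 − 1.148e-02) = 5.82e-04.

K_a = 5.82e-04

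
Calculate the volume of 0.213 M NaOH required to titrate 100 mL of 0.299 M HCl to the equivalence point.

At equivalence: moles acid = moles base. moles HCl = 0.299 × 100/1000 = 0.0299 mol. V_base = moles / 0.213 × 1000 = 140.4 mL.

V_{base} = 140.4 mL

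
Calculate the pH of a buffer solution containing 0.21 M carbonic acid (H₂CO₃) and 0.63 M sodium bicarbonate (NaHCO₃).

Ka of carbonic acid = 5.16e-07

pKa = -log(5.16e-07) = 6.29. pH = pKa + log([A⁻]/[HA]) = 6.29 + log(0.63/0.21)

pH = 6.76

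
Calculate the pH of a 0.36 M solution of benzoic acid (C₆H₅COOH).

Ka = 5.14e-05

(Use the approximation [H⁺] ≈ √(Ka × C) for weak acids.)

[H⁺] = √(Ka × C) = √(5.14e-05 × 0.36) = 4.3016e-03. pH = -log(4.3016e-03)

pH = 2.37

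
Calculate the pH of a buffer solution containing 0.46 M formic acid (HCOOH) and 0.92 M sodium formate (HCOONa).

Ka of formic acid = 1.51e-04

pKa = -log(1.51e-04) = 3.82. pH = pKa + log([A⁻]/[HA]) = 3.82 + log(0.92/0.46)

pH = 4.12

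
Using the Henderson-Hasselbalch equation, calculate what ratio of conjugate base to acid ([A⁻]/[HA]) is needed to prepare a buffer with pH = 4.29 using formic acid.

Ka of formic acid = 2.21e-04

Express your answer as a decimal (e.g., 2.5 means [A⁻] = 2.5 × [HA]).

pKa = -log(2.21e-04) = 3.6556. pH = pKa + log([A⁻]/[HA]), so log([A⁻]/[HA]) = pH − pKa = 4.29 − 3.6556 = 0.6344. [A⁻]/[HA] = 10^(0.6344) = 4.31

[A⁻]/[HA] = 4.31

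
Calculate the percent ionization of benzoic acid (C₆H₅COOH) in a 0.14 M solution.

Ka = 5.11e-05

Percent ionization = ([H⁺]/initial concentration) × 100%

Using Ka equilibrium: x² + Ka×x - Ka×C = 0. Solving: [H⁺] = 2.6493e-03. Percent = (2.6493e-03/0.14) × 100

Percent ionization = 1.89%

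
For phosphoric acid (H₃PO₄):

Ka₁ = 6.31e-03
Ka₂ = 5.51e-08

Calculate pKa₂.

pKa₂ = -log(Ka₂) = -log(5.51e-08) = 7.26.

pK_{a2} = 7.26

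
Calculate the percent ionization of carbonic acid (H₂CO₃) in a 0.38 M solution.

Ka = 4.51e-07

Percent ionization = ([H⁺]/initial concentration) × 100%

Using Ka equilibrium: x² + Ka×x - Ka×C = 0. Solving: [H⁺] = 4.1376e-04. Percent = (4.1376e-04/0.38) × 100

Percent ionization = 0.109%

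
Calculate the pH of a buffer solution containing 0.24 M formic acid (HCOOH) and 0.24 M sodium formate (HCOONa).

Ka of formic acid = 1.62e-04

pKa = -log(1.62e-04) = 3.79. pH = pKa + log([A⁻]/[HA]) = 3.79 + log(0.24/0.24)

pH = 3.79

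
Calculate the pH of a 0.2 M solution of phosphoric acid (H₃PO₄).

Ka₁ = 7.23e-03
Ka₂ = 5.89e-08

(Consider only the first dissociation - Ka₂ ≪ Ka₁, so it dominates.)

First dissociation dominates. From Ka₁ = [H⁺][HA⁻]/[H₂A], x² + Ka₁·x − Ka₁·C = 0 with C = 0.2 M and Ka₁ = 7.23e-03. Solving: [H⁺] = (−Ka₁ + √(Ka₁² + 4·Ka₁·C)) / 2 = 3.4583e-02 M. pH = -log(3.4583e-02) = 1.46.

pH = 1.46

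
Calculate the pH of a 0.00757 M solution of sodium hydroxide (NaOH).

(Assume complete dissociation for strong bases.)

[OH⁻] = 0.00757 M for strong base. pOH = -log[OH⁻] = 2.12, pH = 14 - pOH

pH = 11.88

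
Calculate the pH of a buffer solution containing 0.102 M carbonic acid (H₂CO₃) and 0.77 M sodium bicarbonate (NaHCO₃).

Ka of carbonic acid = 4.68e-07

pKa = -log(4.68e-07) = 6.33. pH = pKa + log([A⁻]/[HA]) = 6.33 + log(0.77/0.102)

pH = 7.21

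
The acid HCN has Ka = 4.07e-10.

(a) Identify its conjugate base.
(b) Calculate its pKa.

(a) The conjugate base is formed by removing one H⁺ from HCN, giving CN⁻. (b) pKa = -log(Ka) = -log(4.07e-10) = 9.39.

Conjugate base: CN⁻; pK_a = 9.39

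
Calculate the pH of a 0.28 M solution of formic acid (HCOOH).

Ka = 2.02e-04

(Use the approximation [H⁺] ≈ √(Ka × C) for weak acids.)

[H⁺] = √(Ka × C) = √(2.02e-04 × 0.28) = 7.5206e-03. pH = -log(7.5206e-03)

pH = 2.12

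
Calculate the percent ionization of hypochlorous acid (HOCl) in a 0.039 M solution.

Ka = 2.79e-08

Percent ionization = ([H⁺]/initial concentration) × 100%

Using Ka equilibrium: x² + Ka×x - Ka×C = 0. Solving: [H⁺] = 3.2972e-05. Percent = (3.2972e-05/0.039) × 100

Percent ionization = 0.0845%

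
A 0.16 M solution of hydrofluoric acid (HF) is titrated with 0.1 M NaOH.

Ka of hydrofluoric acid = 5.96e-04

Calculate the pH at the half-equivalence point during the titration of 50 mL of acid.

At half-equivalence [HA] = [A⁻], so Henderson-Hasselbalch gives pH = pKa = -log(5.96e-04) = 3.22.

pH = pKa = 3.22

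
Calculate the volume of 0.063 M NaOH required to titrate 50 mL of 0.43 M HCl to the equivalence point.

At equivalence: moles acid = moles base. moles HCl = 0.43 × 50/1000 = 0.0215 mol. V_base = moles / 0.063 × 1000 = 341.3 mL.

V_{base} = 341.3 mL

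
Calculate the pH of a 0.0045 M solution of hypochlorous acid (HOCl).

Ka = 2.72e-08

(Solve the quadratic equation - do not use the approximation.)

x² + Ka×x - Ka×C = 0. Using quadratic formula: [H⁺] = 1.1050e-05

pH = 4.96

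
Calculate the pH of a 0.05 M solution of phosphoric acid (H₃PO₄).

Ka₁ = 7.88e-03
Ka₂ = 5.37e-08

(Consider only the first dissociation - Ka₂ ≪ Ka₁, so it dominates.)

First dissociation dominates. From Ka₁ = [H⁺][HA⁻]/[H₂A], x² + Ka₁·x − Ka₁·C = 0 with C = 0.05 M and Ka₁ = 7.88e-03. Solving: [H⁺] = (−Ka₁ + √(Ka₁² + 4·Ka₁·C)) / 2 = 1.6297e-02 M. pH = -log(1.6297e-02) = 1.79.

pH = 1.79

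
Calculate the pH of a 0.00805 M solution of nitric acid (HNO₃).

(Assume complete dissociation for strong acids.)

[H⁺] = 0.00805 M for strong acid. pH = -log[H⁺] = -log(0.00805)

pH = 2.09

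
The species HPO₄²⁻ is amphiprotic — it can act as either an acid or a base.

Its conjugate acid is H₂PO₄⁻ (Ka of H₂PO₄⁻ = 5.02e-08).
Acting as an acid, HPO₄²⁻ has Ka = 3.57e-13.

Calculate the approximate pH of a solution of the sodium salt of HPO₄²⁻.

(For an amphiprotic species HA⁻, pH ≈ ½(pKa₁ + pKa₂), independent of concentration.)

pKa₁ = -log(5.02e-08) = 7.30; pKa₂ = -log(3.57e-13) = 12.45. For an amphiprotic species, pH ≈ ½(pKa₁ + pKa₂) = ½(7.30 + 12.45) = 9.87.

pH = 9.87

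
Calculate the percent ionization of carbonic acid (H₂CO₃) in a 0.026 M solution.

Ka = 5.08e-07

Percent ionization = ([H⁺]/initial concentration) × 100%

Using Ka equilibrium: x² + Ka×x - Ka×C = 0. Solving: [H⁺] = 1.1467e-04. Percent = (1.1467e-04/0.026) × 100

Percent ionization = 0.441%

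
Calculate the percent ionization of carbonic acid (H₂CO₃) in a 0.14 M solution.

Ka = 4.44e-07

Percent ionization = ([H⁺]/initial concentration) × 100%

Using Ka equilibrium: x² + Ka×x - Ka×C = 0. Solving: [H⁺] = 2.4910e-04. Percent = (2.4910e-04/0.14) × 100

Percent ionization = 0.178%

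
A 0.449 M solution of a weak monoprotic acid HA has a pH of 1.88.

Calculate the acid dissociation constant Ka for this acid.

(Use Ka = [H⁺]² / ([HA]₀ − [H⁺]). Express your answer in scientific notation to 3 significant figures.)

[H⁺] = 10^(−pH) = 10^(−1.88) = 1.318e-02 M. For HA ⇌ H⁺ + A⁻, Ka = [H⁺][A⁻]/[HA] = [H⁺]² / ([HA]₀ − [H⁺]) = (1.318e-02)² / (0.449 − 1.318e-02) = 3.99e-04.

K_a = 3.99e-04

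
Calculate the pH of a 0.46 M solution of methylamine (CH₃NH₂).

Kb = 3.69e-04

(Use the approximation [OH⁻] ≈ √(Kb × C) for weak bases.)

[OH⁻] = √(Kb × C) = √(3.69e-04 × 0.46) = 1.3028e-02. pOH = 1.89, pH = 14 - pOH

pH = 12.11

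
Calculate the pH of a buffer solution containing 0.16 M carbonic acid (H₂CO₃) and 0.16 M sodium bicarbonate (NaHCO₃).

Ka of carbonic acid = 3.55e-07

pKa = -log(3.55e-07) = 6.45. pH = pKa + log([A⁻]/[HA]) = 6.45 + log(0.16/0.16)

pH = 6.45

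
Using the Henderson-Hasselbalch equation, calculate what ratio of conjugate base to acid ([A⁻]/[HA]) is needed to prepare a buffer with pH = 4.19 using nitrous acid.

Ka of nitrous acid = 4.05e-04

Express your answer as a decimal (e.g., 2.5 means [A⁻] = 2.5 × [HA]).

pKa = -log(4.05e-04) = 3.3925. pH = pKa + log([A⁻]/[HA]), so log([A⁻]/[HA]) = pH − pKa = 4.19 − 3.3925 = 0.7975. [A⁻]/[HA] = 10^(0.7975) = 6.27

[A⁻]/[HA] = 6.27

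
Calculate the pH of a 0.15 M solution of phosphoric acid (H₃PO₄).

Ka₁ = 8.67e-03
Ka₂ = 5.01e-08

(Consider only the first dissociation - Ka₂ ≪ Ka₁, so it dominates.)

First dissociation dominates. From Ka₁ = [H⁺][HA⁻]/[H₂A], x² + Ka₁·x − Ka₁·C = 0 with C = 0.15 M and Ka₁ = 8.67e-03. Solving: [H⁺] = (−Ka₁ + √(Ka₁² + 4·Ka₁·C)) / 2 = 3.1987e-02 M. pH = -log(3.1987e-02) = 1.50.

pH = 1.50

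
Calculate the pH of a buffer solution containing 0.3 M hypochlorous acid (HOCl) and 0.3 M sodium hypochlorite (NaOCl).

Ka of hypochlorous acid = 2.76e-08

pKa = -log(2.76e-08) = 7.56. pH = pKa + log([A⁻]/[HA]) = 7.56 + log(0.3/0.3)

pH = 7.56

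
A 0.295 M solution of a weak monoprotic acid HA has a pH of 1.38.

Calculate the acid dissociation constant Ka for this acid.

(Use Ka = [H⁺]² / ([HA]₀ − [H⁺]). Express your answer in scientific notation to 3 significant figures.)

[H⁺] = 10^(−pH) = 10^(−1.38) = 4.169e-02 M. For HA ⇌ H⁺ + A⁻, Ka = [H⁺][A⁻]/[HA] = [H⁺]² / ([HA]₀ − [H⁺]) = (4.169e-02)² / (0.295 − 4.169e-02) = 6.86e-03.

K_a = 6.86e-03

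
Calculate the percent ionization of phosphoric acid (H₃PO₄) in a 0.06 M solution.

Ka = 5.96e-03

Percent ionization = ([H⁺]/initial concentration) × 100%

Using Ka equilibrium: x² + Ka×x - Ka×C = 0. Solving: [H⁺] = 1.6164e-02. Percent = (1.6164e-02/0.06) × 100

Percent ionization = 26.9%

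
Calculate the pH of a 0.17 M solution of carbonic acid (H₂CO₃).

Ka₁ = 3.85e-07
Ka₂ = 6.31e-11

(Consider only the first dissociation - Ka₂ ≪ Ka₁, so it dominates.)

First dissociation dominates. From Ka₁ = [H⁺][HA⁻]/[H₂A], x² + Ka₁·x − Ka₁·C = 0 with C = 0.17 M and Ka₁ = 3.85e-07. Solving: [H⁺] = (−Ka₁ + √(Ka₁² + 4·Ka₁·C)) / 2 = 2.5564e-04 M. pH = -log(2.5564e-04) = 3.59.

pH = 3.59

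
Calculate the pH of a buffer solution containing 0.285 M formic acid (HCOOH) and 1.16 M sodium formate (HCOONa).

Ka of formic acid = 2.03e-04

pKa = -log(2.03e-04) = 3.69. pH = pKa + log([A⁻]/[HA]) = 3.69 + log(1.16/0.285)

pH = 4.30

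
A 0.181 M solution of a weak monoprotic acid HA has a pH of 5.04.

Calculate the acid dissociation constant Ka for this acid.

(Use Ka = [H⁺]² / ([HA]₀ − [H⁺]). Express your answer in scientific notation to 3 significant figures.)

[H⁺] = 10^(−pH) = 10^(−5.04) = 9.120e-06 M. For HA ⇌ H⁺ + A⁻, Ka = [H⁺][A⁻]/[HA] = [H⁺]² / ([HA]₀ − [H⁺]) = (9.120e-06)² / (0.181 − 9.120e-06) = 4.60e-10.

K_a = 4.60e-10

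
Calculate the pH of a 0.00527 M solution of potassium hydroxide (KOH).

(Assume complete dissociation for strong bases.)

[OH⁻] = 0.00527 M for strong base. pOH = -log[OH⁻] = 2.28, pH = 14 - pOH

pH = 11.72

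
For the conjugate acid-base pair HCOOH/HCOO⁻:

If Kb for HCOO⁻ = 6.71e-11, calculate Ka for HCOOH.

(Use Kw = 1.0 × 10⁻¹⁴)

For a conjugate pair Ka × Kb = Kw, so Ka = Kw/Kb = 1.0 × 10⁻¹⁴ / 6.71e-11 = 1.49e-04.

K_a = 1.49e-04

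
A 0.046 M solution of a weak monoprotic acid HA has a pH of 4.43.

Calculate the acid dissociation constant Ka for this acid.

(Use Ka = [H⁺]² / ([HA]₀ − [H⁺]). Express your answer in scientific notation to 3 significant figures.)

[H⁺] = 10^(−pH) = 10^(−4.43) = 3.715e-05 M. For HA ⇌ H⁺ + A⁻, Ka = [H⁺][A⁻]/[HA] = [H⁺]² / ([HA]₀ − [H⁺]) = (3.715e-05)² / (0.046 − 3.715e-05) = 3.00e-08.

K_a = 3.00e-08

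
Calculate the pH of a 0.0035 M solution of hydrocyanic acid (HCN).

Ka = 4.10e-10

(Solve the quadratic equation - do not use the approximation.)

x² + Ka×x - Ka×C = 0. Using quadratic formula: [H⁺] = 1.1977e-06

pH = 5.92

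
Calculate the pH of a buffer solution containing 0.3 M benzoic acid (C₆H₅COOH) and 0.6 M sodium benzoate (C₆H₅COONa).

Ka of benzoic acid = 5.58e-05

pKa = -log(5.58e-05) = 4.25. pH = pKa + log([A⁻]/[HA]) = 4.25 + log(0.6/0.3)

pH = 4.55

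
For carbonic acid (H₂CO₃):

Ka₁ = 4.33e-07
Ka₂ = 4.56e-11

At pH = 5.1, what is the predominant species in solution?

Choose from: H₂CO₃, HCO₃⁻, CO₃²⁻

pKa₁ = 6.36, pKa₂ = 10.34. For a polyprotic acid the predominant species crosses at each pKa: below pKa_n the protonated form dominates, above it the deprotonated form does. At pH = 5.1, the predominant species is H₂CO₃.

H₂CO₃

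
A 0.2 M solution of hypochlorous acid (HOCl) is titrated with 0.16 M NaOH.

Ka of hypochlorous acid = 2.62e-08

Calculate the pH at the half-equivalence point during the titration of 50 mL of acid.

At half-equivalence [HA] = [A⁻], so Henderson-Hasselbalch gives pH = pKa = -log(2.62e-08) = 7.58.

pH = pKa = 7.58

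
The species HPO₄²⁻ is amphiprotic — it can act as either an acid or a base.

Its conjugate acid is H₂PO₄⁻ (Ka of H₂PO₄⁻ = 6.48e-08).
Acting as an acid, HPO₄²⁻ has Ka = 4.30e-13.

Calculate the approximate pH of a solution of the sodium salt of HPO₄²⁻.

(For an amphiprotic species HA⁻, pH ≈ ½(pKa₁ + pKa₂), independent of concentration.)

pKa₁ = -log(6.48e-08) = 7.19; pKa₂ = -log(4.30e-13) = 12.37. For an amphiprotic species, pH ≈ ½(pKa₁ + pKa₂) = ½(7.19 + 12.37) = 9.78.

pH = 9.78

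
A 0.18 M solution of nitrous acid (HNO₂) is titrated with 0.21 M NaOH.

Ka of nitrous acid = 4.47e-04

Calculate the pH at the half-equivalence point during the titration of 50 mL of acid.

At half-equivalence [HA] = [A⁻], so Henderson-Hasselbalch gives pH = pKa = -log(4.47e-04) = 3.35.

pH = pKa = 3.35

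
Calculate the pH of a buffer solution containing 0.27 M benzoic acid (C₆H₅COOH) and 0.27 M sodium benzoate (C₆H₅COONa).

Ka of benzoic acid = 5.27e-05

pKa = -log(5.27e-05) = 4.28. pH = pKa + log([A⁻]/[HA]) = 4.28 + log(0.27/0.27)

pH = 4.28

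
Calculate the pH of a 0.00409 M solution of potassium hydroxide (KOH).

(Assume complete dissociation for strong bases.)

[OH⁻] = 0.00409 M for strong base. pOH = -log[OH⁻] = 2.39, pH = 14 - pOH

pH = 11.61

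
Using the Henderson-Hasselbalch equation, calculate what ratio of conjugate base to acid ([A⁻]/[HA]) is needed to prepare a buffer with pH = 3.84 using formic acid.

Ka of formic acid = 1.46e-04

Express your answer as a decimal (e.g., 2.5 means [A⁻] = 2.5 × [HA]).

pKa = -log(1.46e-04) = 3.8356. pH = pKa + log([A⁻]/[HA]), so log([A⁻]/[HA]) = pH − pKa = 3.84 − 3.8356 = 0.0044. [A⁻]/[HA] = 10^(0.0044) = 1.01

[A⁻]/[HA] = 1.01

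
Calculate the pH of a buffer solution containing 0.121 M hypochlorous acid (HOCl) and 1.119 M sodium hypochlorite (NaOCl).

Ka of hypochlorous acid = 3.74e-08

pKa = -log(3.74e-08) = 7.43. pH = pKa + log([A⁻]/[HA]) = 7.43 + log(1.119/0.121)

pH = 8.39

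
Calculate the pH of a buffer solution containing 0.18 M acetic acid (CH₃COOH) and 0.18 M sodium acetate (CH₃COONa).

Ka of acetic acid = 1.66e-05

pKa = -log(1.66e-05) = 4.78. pH = pKa + log([A⁻]/[HA]) = 4.78 + log(0.18/0.18)

pH = 4.78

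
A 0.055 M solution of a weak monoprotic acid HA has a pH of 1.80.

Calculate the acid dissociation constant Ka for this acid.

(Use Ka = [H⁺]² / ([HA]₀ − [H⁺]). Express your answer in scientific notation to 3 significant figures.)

[H⁺] = 10^(−pH) = 10^(−1.80) = 1.585e-02 M. For HA ⇌ H⁺ + A⁻, Ka = [H⁺][A⁻]/[HA] = [H⁺]² / ([HA]₀ − [H⁺]) = (1.585e-02)² / (0.055 − 1.585e-02) = 6.42e-03.

K_a = 6.42e-03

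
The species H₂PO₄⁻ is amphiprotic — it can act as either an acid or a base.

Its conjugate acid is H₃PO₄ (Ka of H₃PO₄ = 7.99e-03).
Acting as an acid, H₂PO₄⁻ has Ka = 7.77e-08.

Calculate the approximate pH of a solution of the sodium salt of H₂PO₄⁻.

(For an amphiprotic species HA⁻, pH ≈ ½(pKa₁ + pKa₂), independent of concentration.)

pKa₁ = -log(7.99e-03) = 2.10; pKa₂ = -log(7.77e-08) = 7.11. For an amphiprotic species, pH ≈ ½(pKa₁ + pKa₂) = ½(2.10 + 7.11) = 4.60.

pH = 4.60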